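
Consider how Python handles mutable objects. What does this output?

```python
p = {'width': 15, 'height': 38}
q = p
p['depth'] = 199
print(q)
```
{'width': 15, 'height': 38, 'depth': 199}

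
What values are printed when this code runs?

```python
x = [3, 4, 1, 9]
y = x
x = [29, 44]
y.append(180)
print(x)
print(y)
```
[29, 44]
[3, 4, 1, 9, 180]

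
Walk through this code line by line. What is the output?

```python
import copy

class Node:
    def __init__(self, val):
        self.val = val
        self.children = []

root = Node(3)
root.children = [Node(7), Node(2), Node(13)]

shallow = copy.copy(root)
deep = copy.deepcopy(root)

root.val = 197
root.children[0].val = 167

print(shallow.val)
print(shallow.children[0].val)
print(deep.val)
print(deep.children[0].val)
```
3
167
3
7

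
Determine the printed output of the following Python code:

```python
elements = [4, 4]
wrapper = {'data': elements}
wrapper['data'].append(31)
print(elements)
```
[4, 4, 31]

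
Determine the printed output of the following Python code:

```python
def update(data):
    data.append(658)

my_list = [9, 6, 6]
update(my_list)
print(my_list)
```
[9, 6, 6, 658]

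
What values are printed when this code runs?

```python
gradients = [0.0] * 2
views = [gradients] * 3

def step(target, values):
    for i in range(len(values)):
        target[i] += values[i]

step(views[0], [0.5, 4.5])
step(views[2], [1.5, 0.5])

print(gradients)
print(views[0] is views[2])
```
[2.0, 5.0]
True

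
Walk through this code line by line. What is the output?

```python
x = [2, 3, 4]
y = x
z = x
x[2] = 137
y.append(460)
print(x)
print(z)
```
[2, 3, 137, 460]
[2, 3, 137, 460]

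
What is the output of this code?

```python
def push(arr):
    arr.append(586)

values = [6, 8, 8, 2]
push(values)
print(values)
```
[6, 8, 8, 2, 586]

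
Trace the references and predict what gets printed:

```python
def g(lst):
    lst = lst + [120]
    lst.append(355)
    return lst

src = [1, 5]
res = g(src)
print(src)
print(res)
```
[1, 5]
[1, 5, 120, 355]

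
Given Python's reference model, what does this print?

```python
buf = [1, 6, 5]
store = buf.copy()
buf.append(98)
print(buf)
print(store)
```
[1, 6, 5, 98]
[1, 6, 5]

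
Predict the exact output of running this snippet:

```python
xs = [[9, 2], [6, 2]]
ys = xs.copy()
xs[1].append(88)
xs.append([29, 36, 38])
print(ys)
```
[[9, 2], [6, 2, 88]]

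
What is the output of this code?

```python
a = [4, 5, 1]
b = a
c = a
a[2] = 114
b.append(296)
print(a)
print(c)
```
[4, 5, 114, 296]
[4, 5, 114, 296]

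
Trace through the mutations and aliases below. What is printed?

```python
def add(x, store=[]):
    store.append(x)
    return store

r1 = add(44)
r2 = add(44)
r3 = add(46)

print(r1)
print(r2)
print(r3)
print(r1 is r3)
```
[44, 44, 46]
[44, 44, 46]
[44, 44, 46]
True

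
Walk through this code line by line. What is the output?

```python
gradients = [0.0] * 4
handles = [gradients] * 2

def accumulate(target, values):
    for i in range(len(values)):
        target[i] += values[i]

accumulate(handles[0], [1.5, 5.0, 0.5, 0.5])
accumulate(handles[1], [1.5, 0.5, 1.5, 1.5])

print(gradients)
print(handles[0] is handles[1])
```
[3.0, 5.5, 2.0, 2.0]
True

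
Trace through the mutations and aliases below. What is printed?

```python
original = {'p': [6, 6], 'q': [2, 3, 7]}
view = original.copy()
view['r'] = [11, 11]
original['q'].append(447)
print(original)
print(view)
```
{'p': [6, 6], 'q': [2, 3, 7, 447]}
{'p': [6, 6], 'q': [2, 3, 7, 447], 'r': [11, 11]}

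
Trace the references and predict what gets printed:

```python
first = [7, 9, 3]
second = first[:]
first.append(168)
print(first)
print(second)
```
[7, 9, 3, 168]
[7, 9, 3]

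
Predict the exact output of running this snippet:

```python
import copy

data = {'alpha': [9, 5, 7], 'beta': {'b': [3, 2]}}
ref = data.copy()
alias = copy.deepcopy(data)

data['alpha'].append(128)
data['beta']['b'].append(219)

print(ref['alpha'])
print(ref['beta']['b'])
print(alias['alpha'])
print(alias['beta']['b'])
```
[9, 5, 7, 128]
[3, 2, 219]
[9, 5, 7]
[3, 2]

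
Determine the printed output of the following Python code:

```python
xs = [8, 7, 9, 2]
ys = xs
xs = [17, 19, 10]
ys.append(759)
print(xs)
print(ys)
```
[17, 19, 10]
[8, 7, 9, 2, 759]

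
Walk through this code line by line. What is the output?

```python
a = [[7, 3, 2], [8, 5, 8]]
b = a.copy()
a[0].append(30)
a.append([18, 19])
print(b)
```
[[7, 3, 2, 30], [8, 5, 8]]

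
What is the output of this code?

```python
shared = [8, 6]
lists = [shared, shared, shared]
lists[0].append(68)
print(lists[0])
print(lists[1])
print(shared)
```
[8, 6, 68]
[8, 6, 68]
[8, 6, 68]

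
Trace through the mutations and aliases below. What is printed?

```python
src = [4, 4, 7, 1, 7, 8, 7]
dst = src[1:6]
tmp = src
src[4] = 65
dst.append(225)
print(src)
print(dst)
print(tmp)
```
[4, 4, 7, 1, 65, 8, 7]
[4, 7, 1, 7, 8, 225]
[4, 4, 7, 1, 65, 8, 7]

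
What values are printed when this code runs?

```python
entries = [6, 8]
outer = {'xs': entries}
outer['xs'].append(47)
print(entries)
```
[6, 8, 47]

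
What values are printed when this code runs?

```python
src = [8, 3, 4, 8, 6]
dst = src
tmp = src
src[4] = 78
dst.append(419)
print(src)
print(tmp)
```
[8, 3, 4, 8, 78, 419]
[8, 3, 4, 8, 78, 419]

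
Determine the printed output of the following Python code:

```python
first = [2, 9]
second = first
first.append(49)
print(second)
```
[2, 9, 49]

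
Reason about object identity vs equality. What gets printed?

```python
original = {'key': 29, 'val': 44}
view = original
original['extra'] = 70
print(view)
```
{'key': 29, 'val': 44, 'extra': 70}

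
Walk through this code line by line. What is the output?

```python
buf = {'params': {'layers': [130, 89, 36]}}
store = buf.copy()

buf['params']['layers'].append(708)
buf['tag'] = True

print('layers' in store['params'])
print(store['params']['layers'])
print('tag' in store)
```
True
[130, 89, 36, 708]
False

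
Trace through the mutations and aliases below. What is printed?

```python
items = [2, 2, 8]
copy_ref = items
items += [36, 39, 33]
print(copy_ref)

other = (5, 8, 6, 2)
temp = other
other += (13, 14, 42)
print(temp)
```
[2, 2, 8, 36, 39, 33]
(5, 8, 6, 2)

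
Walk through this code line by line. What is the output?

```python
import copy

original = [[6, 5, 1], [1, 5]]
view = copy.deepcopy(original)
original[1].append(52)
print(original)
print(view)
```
[[6, 5, 1], [1, 5, 52]]
[[6, 5, 1], [1, 5]]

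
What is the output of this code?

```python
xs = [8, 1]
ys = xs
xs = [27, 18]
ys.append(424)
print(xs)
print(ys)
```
[27, 18]
[8, 1, 424]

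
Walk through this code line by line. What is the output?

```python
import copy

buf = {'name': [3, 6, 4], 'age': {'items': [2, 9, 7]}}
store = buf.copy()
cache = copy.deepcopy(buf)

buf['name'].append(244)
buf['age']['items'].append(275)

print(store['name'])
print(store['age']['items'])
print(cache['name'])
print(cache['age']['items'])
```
[3, 6, 4, 244]
[2, 9, 7, 275]
[3, 6, 4]
[2, 9, 7]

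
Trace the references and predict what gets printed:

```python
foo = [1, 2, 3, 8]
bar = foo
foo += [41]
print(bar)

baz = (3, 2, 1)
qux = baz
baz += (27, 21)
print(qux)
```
[1, 2, 3, 8, 41]
(3, 2, 1)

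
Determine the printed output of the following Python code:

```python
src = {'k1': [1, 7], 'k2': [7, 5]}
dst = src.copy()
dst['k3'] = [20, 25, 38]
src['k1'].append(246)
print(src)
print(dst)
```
{'k1': [1, 7, 246], 'k2': [7, 5]}
{'k1': [1, 7, 246], 'k2': [7, 5], 'k3': [20, 25, 38]}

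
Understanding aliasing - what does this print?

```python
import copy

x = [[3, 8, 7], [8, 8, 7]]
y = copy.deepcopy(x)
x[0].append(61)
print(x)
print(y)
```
[[3, 8, 7, 61], [8, 8, 7]]
[[3, 8, 7], [8, 8, 7]]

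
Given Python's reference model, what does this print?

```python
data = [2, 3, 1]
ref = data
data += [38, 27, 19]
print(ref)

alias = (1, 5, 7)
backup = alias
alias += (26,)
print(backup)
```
[2, 3, 1, 38, 27, 19]
(1, 5, 7)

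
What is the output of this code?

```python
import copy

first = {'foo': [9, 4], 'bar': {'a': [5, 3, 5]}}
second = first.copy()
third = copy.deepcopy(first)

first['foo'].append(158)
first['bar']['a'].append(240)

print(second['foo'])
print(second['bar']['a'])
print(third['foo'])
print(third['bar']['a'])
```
[9, 4, 158]
[5, 3, 5, 240]
[9, 4]
[5, 3, 5]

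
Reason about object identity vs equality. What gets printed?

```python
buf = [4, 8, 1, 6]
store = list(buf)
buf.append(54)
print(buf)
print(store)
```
[4, 8, 1, 6, 54]
[4, 8, 1, 6]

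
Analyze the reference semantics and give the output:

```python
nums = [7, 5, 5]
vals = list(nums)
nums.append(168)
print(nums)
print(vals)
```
[7, 5, 5, 168]
[7, 5, 5]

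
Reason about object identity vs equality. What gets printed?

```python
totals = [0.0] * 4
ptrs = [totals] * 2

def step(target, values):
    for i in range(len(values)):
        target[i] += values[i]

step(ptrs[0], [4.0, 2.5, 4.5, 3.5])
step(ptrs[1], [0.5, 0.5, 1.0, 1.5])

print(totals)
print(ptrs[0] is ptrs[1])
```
[4.5, 3.0, 5.5, 5.0]
True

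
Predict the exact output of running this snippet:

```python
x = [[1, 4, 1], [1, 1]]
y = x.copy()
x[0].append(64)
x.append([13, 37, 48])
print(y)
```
[[1, 4, 1, 64], [1, 1]]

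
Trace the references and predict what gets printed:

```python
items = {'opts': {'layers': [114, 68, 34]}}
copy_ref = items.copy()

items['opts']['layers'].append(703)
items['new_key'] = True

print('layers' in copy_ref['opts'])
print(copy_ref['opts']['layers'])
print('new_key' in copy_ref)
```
True
[114, 68, 34, 703]
False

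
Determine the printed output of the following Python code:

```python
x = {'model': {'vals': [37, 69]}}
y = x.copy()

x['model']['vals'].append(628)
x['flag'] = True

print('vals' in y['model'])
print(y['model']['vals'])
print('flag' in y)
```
True
[37, 69, 628]
False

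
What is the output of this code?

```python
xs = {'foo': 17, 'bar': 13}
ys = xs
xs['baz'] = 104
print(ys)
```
{'foo': 17, 'bar': 13, 'baz': 104}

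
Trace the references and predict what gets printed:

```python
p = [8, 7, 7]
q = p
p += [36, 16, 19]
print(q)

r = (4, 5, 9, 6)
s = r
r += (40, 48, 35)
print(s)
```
[8, 7, 7, 36, 16, 19]
(4, 5, 9, 6)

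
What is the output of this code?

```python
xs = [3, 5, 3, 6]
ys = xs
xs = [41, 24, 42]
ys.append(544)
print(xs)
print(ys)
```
[41, 24, 42]
[3, 5, 3, 6, 544]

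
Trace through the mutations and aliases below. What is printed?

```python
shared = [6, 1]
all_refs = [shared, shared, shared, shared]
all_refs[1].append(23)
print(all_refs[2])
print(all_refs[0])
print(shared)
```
[6, 1, 23]
[6, 1, 23]
[6, 1, 23]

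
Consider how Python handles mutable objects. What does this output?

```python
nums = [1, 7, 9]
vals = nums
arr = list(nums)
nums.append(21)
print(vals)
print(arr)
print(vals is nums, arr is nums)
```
[1, 7, 9, 21]
[1, 7, 9]
True False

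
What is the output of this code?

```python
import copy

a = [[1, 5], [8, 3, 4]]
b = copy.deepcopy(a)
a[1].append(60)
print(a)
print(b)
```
[[1, 5], [8, 3, 4, 60]]
[[1, 5], [8, 3, 4]]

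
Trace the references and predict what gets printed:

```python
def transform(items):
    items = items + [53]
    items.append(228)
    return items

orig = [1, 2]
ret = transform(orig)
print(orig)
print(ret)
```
[1, 2]
[1, 2, 53, 228]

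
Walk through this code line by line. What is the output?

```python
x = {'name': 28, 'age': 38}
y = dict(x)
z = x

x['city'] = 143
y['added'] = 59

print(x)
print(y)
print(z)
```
{'name': 28, 'age': 38, 'city': 143}
{'name': 28, 'age': 38, 'added': 59}
{'name': 28, 'age': 38, 'city': 143}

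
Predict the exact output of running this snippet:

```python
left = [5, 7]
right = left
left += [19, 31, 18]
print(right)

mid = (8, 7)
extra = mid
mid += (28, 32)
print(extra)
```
[5, 7, 19, 31, 18]
(8, 7)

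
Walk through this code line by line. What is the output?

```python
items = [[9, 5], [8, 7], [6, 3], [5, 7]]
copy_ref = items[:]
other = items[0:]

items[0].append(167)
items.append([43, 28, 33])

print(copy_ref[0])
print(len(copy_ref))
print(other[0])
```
[9, 5, 167]
4
[9, 5, 167]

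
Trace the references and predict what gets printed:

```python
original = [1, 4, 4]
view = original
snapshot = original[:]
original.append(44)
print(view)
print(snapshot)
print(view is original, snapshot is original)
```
[1, 4, 4, 44]
[1, 4, 4]
True False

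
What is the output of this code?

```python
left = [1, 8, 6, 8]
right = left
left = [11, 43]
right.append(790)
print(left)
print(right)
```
[11, 43]
[1, 8, 6, 8, 790]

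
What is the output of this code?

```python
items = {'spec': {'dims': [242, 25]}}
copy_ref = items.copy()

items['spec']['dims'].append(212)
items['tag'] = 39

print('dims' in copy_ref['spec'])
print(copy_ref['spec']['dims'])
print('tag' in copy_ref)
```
True
[242, 25, 212]
False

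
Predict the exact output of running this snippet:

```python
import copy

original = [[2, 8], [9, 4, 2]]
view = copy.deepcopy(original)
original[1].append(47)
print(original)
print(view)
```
[[2, 8], [9, 4, 2, 47]]
[[2, 8], [9, 4, 2]]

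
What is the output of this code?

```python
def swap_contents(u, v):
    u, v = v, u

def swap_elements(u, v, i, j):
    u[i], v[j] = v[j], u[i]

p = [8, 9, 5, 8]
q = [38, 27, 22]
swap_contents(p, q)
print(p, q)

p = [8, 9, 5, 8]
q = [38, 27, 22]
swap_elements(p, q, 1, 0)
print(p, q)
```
[8, 9, 5, 8] [38, 27, 22]
[8, 38, 5, 8] [9, 27, 22]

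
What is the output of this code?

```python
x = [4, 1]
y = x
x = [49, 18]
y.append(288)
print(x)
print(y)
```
[49, 18]
[4, 1, 288]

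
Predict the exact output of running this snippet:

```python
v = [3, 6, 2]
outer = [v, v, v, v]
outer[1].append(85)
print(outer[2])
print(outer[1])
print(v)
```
[3, 6, 2, 85]
[3, 6, 2, 85]
[3, 6, 2, 85]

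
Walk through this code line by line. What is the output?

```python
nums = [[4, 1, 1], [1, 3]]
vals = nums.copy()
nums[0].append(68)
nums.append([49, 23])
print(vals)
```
[[4, 1, 1, 68], [1, 3]]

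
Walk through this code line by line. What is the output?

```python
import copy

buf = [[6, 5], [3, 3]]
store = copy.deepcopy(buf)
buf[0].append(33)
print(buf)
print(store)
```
[[6, 5, 33], [3, 3]]
[[6, 5], [3, 3]]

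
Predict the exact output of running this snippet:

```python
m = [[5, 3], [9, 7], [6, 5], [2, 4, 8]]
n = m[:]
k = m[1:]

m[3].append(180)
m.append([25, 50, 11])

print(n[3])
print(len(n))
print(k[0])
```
[2, 4, 8, 180]
4
[9, 7]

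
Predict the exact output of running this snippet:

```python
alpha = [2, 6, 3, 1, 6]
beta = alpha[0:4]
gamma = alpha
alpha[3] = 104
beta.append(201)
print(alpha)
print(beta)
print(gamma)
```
[2, 6, 3, 104, 6]
[2, 6, 3, 1, 201]
[2, 6, 3, 104, 6]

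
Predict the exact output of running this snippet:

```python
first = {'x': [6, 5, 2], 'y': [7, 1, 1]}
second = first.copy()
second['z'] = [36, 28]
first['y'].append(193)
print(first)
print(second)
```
{'x': [6, 5, 2], 'y': [7, 1, 1, 193]}
{'x': [6, 5, 2], 'y': [7, 1, 1, 193], 'z': [36, 28]}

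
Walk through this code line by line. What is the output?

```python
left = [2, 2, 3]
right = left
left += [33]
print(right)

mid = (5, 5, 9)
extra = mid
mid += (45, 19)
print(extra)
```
[2, 2, 3, 33]
(5, 5, 9)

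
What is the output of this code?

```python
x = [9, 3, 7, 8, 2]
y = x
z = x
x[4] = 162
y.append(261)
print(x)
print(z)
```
[9, 3, 7, 8, 162, 261]
[9, 3, 7, 8, 162, 261]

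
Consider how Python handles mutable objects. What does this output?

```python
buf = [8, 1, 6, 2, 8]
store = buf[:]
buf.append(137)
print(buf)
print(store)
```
[8, 1, 6, 2, 8, 137]
[8, 1, 6, 2, 8]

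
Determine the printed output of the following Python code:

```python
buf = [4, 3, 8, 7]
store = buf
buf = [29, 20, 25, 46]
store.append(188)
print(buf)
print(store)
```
[29, 20, 25, 46]
[4, 3, 8, 7, 188]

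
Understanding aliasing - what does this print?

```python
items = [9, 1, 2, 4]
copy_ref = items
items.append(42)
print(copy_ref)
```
[9, 1, 2, 4, 42]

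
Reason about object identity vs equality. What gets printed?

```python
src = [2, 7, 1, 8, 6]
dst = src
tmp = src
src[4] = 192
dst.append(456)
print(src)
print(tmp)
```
[2, 7, 1, 8, 192, 456]
[2, 7, 1, 8, 192, 456]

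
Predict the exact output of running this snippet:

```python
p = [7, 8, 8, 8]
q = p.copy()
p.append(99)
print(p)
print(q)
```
[7, 8, 8, 8, 99]
[7, 8, 8, 8]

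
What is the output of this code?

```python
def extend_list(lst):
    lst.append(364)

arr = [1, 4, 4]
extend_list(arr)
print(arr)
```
[1, 4, 4, 364]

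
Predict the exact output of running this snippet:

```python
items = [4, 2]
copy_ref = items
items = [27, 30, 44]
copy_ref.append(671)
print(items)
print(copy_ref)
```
[27, 30, 44]
[4, 2, 671]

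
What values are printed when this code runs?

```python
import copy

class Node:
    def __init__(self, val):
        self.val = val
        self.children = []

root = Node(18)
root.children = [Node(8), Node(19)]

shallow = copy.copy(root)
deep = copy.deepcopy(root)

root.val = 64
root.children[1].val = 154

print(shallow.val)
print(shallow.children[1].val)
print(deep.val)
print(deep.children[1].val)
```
18
154
18
19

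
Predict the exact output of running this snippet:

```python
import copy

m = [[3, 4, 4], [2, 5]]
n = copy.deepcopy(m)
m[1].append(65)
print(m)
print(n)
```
[[3, 4, 4], [2, 5, 65]]
[[3, 4, 4], [2, 5]]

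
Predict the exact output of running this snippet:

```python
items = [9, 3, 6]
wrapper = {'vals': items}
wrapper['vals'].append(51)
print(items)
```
[9, 3, 6, 51]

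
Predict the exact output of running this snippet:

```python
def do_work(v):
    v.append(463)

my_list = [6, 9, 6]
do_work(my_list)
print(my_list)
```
[6, 9, 6, 463]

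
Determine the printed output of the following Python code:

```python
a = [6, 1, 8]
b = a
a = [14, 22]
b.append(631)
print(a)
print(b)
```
[14, 22]
[6, 1, 8, 631]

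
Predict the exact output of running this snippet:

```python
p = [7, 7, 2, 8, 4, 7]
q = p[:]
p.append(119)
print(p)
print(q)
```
[7, 7, 2, 8, 4, 7, 119]
[7, 7, 2, 8, 4, 7]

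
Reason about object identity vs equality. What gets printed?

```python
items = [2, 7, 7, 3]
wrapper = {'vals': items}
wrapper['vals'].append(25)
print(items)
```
[2, 7, 7, 3, 25]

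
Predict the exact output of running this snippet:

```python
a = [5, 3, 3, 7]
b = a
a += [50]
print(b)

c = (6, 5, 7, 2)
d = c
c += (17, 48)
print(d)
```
[5, 3, 3, 7, 50]
(6, 5, 7, 2)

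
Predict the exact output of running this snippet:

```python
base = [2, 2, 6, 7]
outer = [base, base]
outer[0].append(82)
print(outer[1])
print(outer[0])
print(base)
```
[2, 2, 6, 7, 82]
[2, 2, 6, 7, 82]
[2, 2, 6, 7, 82]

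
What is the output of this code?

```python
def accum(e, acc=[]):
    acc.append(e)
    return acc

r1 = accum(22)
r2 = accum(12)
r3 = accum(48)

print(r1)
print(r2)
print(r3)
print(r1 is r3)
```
[22, 12, 48]
[22, 12, 48]
[22, 12, 48]
True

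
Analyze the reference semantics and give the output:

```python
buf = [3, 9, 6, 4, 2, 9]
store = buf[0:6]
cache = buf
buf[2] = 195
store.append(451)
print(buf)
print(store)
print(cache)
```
[3, 9, 195, 4, 2, 9]
[3, 9, 6, 4, 2, 9, 451]
[3, 9, 195, 4, 2, 9]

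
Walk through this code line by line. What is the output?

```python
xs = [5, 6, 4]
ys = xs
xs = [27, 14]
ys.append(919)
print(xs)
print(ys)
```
[27, 14]
[5, 6, 4, 919]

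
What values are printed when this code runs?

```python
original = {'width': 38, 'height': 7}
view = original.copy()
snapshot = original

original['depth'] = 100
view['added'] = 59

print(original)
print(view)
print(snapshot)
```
{'width': 38, 'height': 7, 'depth': 100}
{'width': 38, 'height': 7, 'added': 59}
{'width': 38, 'height': 7, 'depth': 100}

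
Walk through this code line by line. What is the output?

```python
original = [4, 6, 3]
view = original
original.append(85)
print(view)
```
[4, 6, 3, 85]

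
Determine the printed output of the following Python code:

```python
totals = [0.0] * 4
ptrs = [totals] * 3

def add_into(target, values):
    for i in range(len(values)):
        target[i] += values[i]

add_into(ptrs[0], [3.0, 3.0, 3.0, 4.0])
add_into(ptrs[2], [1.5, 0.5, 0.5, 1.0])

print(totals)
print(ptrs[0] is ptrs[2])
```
[4.5, 3.5, 3.5, 5.0]
True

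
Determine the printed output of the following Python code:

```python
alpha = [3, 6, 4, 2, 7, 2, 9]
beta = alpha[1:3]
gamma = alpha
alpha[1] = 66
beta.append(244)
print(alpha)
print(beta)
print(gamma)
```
[3, 66, 4, 2, 7, 2, 9]
[6, 4, 244]
[3, 66, 4, 2, 7, 2, 9]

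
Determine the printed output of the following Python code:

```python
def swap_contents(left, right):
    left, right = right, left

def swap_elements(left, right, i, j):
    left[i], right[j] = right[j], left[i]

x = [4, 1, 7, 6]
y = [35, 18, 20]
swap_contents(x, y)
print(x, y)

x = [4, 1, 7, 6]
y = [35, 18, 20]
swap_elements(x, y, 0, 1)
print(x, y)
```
[4, 1, 7, 6] [35, 18, 20]
[18, 1, 7, 6] [35, 4, 20]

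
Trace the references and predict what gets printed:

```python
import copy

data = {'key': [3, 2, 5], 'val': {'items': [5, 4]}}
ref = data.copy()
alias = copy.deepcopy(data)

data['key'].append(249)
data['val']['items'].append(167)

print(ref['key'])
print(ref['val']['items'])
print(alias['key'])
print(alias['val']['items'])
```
[3, 2, 5, 249]
[5, 4, 167]
[3, 2, 5]
[5, 4]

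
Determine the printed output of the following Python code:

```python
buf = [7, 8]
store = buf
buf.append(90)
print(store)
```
[7, 8, 90]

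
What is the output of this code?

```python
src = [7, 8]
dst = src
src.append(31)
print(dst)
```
[7, 8, 31]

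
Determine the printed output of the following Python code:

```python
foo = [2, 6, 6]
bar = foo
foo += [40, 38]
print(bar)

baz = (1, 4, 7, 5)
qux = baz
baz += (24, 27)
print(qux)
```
[2, 6, 6, 40, 38]
(1, 4, 7, 5)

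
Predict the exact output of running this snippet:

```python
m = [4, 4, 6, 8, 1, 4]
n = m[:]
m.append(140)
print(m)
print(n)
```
[4, 4, 6, 8, 1, 4, 140]
[4, 4, 6, 8, 1, 4]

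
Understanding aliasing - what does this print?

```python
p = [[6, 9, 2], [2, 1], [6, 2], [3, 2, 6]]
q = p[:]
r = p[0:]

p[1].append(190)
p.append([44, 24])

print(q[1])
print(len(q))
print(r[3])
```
[2, 1, 190]
4
[3, 2, 6]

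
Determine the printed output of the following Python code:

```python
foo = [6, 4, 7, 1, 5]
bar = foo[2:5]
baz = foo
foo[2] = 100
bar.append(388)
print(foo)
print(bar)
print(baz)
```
[6, 4, 100, 1, 5]
[7, 1, 5, 388]
[6, 4, 100, 1, 5]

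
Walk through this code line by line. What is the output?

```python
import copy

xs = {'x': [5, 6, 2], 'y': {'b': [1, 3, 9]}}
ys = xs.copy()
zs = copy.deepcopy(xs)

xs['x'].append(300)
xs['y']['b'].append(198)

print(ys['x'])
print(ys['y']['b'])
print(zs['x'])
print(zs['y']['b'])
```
[5, 6, 2, 300]
[1, 3, 9, 198]
[5, 6, 2]
[1, 3, 9]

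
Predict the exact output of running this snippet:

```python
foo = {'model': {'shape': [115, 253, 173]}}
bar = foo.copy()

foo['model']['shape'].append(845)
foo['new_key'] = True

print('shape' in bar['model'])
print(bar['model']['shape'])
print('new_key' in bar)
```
True
[115, 253, 173, 845]
False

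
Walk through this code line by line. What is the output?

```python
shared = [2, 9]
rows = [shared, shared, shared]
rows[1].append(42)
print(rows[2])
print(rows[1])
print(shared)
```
[2, 9, 42]
[2, 9, 42]
[2, 9, 42]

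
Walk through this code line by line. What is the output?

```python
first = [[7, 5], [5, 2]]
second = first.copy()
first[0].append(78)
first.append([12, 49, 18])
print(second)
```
[[7, 5, 78], [5, 2]]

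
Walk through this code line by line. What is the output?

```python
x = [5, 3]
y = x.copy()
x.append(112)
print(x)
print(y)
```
[5, 3, 112]
[5, 3]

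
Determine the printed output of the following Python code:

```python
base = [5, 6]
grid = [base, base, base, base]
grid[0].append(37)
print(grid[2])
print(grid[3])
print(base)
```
[5, 6, 37]
[5, 6, 37]
[5, 6, 37]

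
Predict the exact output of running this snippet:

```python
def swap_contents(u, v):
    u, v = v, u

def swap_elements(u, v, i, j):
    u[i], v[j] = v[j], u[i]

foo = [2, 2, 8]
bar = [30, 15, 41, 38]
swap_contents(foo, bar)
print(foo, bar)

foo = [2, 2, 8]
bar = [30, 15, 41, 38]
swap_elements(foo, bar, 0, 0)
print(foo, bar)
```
[2, 2, 8] [30, 15, 41, 38]
[30, 2, 8] [2, 15, 41, 38]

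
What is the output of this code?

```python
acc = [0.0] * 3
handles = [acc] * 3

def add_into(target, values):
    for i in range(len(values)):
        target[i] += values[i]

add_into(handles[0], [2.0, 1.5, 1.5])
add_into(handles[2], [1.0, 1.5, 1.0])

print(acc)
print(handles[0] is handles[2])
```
[3.0, 3.0, 2.5]
True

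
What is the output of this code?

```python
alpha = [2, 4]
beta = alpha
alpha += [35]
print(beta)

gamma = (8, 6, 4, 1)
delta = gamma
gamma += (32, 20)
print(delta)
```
[2, 4, 35]
(8, 6, 4, 1)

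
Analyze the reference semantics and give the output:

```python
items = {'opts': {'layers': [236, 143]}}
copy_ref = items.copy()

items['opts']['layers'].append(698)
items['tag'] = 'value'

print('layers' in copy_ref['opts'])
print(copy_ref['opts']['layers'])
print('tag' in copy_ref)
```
True
[236, 143, 698]
False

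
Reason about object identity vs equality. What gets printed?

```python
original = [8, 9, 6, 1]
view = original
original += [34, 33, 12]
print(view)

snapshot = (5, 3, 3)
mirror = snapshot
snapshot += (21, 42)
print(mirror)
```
[8, 9, 6, 1, 34, 33, 12]
(5, 3, 3)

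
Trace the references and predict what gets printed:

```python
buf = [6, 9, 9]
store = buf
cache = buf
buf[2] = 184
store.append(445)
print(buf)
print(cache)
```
[6, 9, 184, 445]
[6, 9, 184, 445]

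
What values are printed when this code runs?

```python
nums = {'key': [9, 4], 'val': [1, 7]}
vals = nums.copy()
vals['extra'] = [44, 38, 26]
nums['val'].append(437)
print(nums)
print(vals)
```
{'key': [9, 4], 'val': [1, 7, 437]}
{'key': [9, 4], 'val': [1, 7, 437], 'extra': [44, 38, 26]}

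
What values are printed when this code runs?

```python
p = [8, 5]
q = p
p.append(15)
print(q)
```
[8, 5, 15]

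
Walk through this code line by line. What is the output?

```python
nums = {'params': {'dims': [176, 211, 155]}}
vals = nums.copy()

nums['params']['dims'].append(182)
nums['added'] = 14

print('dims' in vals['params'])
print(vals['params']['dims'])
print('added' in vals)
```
True
[176, 211, 155, 182]
False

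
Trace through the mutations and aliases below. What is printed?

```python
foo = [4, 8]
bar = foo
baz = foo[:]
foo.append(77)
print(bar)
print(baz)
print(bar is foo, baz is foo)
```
[4, 8, 77]
[4, 8]
True False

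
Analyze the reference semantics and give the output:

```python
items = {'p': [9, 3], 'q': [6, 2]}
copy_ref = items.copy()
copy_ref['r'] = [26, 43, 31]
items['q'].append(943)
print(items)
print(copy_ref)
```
{'p': [9, 3], 'q': [6, 2, 943]}
{'p': [9, 3], 'q': [6, 2, 943], 'r': [26, 43, 31]}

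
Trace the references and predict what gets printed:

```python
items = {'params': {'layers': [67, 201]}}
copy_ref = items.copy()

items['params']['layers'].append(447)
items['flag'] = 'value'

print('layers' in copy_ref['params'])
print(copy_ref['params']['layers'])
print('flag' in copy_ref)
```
True
[67, 201, 447]
False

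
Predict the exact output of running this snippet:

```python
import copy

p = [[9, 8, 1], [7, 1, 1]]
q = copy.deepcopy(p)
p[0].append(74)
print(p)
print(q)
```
[[9, 8, 1, 74], [7, 1, 1]]
[[9, 8, 1], [7, 1, 1]]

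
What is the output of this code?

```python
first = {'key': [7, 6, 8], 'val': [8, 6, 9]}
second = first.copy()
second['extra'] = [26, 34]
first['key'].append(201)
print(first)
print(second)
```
{'key': [7, 6, 8, 201], 'val': [8, 6, 9]}
{'key': [7, 6, 8, 201], 'val': [8, 6, 9], 'extra': [26, 34]}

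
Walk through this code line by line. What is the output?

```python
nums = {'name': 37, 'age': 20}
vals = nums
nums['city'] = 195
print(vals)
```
{'name': 37, 'age': 20, 'city': 195}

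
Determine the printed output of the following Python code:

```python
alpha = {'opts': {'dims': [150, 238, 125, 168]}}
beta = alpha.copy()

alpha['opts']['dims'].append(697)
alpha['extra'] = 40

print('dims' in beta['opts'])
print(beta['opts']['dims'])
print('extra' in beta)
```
True
[150, 238, 125, 168, 697]
False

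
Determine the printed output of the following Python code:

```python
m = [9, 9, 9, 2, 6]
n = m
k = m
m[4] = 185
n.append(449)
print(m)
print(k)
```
[9, 9, 9, 2, 185, 449]
[9, 9, 9, 2, 185, 449]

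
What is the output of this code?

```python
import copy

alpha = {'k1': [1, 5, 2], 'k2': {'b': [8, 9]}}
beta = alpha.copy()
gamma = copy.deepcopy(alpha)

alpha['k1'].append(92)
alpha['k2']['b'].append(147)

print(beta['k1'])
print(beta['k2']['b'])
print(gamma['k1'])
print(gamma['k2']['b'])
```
[1, 5, 2, 92]
[8, 9, 147]
[1, 5, 2]
[8, 9]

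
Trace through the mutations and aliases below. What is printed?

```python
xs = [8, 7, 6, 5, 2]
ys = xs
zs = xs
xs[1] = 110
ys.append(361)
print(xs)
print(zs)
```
[8, 110, 6, 5, 2, 361]
[8, 110, 6, 5, 2, 361]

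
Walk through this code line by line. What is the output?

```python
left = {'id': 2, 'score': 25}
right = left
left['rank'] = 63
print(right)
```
{'id': 2, 'score': 25, 'rank': 63}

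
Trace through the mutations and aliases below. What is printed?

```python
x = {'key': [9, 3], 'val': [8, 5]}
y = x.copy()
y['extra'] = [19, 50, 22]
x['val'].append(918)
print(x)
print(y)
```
{'key': [9, 3], 'val': [8, 5, 918]}
{'key': [9, 3], 'val': [8, 5, 918], 'extra': [19, 50, 22]}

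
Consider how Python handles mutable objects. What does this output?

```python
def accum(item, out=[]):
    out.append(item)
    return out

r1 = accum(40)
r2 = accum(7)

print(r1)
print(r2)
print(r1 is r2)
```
[40, 7]
[40, 7]
True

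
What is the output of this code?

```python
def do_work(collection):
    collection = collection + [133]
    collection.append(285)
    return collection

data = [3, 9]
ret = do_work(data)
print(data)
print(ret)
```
[3, 9]
[3, 9, 133, 285]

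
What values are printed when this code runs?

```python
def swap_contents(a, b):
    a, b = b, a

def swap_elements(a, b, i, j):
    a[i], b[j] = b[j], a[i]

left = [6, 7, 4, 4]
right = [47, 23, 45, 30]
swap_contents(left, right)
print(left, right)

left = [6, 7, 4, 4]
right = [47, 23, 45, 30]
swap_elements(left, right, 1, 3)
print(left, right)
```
[6, 7, 4, 4] [47, 23, 45, 30]
[6, 30, 4, 4] [47, 23, 45, 7]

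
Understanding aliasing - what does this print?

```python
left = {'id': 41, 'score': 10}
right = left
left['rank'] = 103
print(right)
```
{'id': 41, 'score': 10, 'rank': 103}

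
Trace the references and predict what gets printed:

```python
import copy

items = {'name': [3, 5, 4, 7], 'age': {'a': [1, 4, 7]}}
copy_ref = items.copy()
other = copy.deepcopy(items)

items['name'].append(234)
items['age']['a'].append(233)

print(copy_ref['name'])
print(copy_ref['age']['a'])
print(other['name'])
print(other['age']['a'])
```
[3, 5, 4, 7, 234]
[1, 4, 7, 233]
[3, 5, 4, 7]
[1, 4, 7]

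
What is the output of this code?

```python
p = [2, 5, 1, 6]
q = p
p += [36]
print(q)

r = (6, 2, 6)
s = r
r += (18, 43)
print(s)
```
[2, 5, 1, 6, 36]
(6, 2, 6)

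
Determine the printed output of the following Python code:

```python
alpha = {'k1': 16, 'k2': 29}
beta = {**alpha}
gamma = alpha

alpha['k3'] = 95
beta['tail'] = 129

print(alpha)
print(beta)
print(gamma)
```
{'k1': 16, 'k2': 29, 'k3': 95}
{'k1': 16, 'k2': 29, 'tail': 129}
{'k1': 16, 'k2': 29, 'k3': 95}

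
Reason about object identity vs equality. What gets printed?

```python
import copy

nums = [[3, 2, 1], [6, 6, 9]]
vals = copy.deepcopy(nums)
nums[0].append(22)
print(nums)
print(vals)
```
[[3, 2, 1, 22], [6, 6, 9]]
[[3, 2, 1], [6, 6, 9]]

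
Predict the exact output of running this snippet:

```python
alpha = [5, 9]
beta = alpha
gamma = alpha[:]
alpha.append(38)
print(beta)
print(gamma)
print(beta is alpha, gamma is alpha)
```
[5, 9, 38]
[5, 9]
True False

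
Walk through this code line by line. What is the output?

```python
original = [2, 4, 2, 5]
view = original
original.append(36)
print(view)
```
[2, 4, 2, 5, 36]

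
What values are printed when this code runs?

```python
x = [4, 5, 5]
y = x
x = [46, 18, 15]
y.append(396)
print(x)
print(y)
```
[46, 18, 15]
[4, 5, 5, 396]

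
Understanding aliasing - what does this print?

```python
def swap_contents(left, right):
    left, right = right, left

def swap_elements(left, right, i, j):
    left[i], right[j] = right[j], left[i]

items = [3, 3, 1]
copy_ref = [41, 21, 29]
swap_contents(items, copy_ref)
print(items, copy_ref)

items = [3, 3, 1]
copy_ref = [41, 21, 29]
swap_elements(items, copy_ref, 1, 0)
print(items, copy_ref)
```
[3, 3, 1] [41, 21, 29]
[3, 41, 1] [3, 21, 29]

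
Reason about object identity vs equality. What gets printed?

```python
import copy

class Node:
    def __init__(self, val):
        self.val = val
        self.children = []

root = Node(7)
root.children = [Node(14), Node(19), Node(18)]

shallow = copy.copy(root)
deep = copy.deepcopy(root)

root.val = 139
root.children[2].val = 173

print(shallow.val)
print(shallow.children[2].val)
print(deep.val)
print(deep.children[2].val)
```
7
173
7
18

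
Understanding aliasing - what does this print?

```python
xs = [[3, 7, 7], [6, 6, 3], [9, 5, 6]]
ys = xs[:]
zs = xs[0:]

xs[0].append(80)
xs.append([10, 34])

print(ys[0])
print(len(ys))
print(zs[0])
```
[3, 7, 7, 80]
3
[3, 7, 7, 80]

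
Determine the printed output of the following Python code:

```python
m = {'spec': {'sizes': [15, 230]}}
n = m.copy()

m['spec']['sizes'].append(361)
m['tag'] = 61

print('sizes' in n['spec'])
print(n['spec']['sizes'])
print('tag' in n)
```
True
[15, 230, 361]
False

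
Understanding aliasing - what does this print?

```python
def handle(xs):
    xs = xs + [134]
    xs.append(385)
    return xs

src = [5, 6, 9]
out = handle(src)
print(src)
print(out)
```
[5, 6, 9]
[5, 6, 9, 134, 385]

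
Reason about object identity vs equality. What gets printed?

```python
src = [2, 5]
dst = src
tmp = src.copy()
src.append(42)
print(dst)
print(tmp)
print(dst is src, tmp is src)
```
[2, 5, 42]
[2, 5]
True False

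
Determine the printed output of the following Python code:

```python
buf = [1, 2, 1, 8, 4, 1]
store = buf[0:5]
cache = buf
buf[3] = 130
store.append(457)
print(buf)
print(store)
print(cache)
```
[1, 2, 1, 130, 4, 1]
[1, 2, 1, 8, 4, 457]
[1, 2, 1, 130, 4, 1]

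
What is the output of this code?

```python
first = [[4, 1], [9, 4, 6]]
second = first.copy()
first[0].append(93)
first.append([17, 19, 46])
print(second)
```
[[4, 1, 93], [9, 4, 6]]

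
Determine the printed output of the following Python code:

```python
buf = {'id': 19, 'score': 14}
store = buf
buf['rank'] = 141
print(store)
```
{'id': 19, 'score': 14, 'rank': 141}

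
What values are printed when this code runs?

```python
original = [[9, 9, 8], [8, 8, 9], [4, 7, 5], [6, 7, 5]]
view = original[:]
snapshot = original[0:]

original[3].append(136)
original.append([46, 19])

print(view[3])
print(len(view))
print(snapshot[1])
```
[6, 7, 5, 136]
4
[8, 8, 9]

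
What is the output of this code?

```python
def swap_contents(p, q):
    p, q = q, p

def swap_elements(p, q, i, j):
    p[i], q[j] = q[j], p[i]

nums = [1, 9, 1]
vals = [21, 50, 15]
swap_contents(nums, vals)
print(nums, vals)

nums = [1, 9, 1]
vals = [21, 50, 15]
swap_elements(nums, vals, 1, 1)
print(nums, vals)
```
[1, 9, 1] [21, 50, 15]
[1, 50, 1] [21, 9, 15]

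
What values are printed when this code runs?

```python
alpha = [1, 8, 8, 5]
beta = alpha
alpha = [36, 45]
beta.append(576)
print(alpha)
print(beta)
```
[36, 45]
[1, 8, 8, 5, 576]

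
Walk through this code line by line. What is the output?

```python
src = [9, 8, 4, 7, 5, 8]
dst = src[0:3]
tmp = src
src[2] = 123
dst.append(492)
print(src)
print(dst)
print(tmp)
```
[9, 8, 123, 7, 5, 8]
[9, 8, 4, 492]
[9, 8, 123, 7, 5, 8]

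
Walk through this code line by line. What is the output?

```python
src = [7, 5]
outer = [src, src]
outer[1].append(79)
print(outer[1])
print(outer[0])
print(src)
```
[7, 5, 79]
[7, 5, 79]
[7, 5, 79]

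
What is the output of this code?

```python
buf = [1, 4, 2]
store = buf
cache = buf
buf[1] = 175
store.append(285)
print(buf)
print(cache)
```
[1, 175, 2, 285]
[1, 175, 2, 285]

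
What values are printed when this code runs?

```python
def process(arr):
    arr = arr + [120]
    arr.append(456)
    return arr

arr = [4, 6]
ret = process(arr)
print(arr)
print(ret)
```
[4, 6]
[4, 6, 120, 456]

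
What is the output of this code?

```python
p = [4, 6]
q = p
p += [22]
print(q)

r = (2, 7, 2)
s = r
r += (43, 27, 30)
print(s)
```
[4, 6, 22]
(2, 7, 2)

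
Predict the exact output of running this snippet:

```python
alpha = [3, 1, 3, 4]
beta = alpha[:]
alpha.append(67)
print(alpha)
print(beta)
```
[3, 1, 3, 4, 67]
[3, 1, 3, 4]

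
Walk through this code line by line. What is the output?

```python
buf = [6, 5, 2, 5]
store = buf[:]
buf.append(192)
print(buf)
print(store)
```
[6, 5, 2, 5, 192]
[6, 5, 2, 5]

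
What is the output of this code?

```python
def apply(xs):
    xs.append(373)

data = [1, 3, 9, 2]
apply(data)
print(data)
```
[1, 3, 9, 2, 373]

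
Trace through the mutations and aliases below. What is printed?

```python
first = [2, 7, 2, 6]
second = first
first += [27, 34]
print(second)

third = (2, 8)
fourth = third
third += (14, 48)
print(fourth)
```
[2, 7, 2, 6, 27, 34]
(2, 8)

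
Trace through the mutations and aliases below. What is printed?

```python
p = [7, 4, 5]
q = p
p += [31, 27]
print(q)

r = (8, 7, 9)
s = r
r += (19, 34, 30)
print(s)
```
[7, 4, 5, 31, 27]
(8, 7, 9)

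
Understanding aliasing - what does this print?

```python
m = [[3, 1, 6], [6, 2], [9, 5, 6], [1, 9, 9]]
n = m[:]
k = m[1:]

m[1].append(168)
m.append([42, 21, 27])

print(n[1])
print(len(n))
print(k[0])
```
[6, 2, 168]
4
[6, 2, 168]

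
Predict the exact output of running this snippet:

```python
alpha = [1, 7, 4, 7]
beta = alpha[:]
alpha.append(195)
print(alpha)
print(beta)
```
[1, 7, 4, 7, 195]
[1, 7, 4, 7]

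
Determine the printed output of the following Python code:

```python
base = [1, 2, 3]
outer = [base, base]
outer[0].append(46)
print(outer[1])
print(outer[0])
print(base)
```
[1, 2, 3, 46]
[1, 2, 3, 46]
[1, 2, 3, 46]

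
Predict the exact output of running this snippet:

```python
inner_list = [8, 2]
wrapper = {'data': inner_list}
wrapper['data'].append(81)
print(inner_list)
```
[8, 2, 81]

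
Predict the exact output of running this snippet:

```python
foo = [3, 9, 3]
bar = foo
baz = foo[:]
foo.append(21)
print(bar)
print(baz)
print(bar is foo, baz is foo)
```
[3, 9, 3, 21]
[3, 9, 3]
True False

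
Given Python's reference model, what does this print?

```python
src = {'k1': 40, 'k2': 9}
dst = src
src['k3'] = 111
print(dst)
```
{'k1': 40, 'k2': 9, 'k3': 111}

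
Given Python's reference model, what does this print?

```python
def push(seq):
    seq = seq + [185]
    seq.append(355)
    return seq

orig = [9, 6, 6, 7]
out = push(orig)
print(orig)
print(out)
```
[9, 6, 6, 7]
[9, 6, 6, 7, 185, 355]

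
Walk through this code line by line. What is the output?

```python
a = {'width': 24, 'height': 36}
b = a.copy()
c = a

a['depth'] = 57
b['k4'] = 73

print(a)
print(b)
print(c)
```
{'width': 24, 'height': 36, 'depth': 57}
{'width': 24, 'height': 36, 'k4': 73}
{'width': 24, 'height': 36, 'depth': 57}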